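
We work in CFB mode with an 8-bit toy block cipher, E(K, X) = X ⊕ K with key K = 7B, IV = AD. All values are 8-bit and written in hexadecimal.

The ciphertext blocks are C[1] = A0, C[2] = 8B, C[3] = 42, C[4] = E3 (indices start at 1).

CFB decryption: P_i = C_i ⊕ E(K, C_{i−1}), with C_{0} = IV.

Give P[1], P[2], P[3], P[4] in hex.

P[1] = 76, P[2] = 50, P[3] = B2, P[4] = DA

P[1]: E(K, AD) = D6; A0 ⊕ D6 = 76.
P[2]: E(K, A0) = DB; 8B ⊕ DB = 50.
P[3]: E(K, 8B) = F0; 42 ⊕ F0 = B2.
P[4]: E(K, 42) = 39; E3 ⊕ 39 = DA.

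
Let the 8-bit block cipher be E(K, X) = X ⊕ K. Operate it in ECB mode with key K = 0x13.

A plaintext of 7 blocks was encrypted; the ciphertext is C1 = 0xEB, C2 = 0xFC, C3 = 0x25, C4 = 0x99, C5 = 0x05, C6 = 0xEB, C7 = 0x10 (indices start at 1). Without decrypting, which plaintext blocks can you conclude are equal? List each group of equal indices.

P1 = P6

ECB encrypts each block independently with the same key, so equal ciphertext blocks imply equal plaintext blocks.
C1 = C6 = 0xEB, so P1 = P6.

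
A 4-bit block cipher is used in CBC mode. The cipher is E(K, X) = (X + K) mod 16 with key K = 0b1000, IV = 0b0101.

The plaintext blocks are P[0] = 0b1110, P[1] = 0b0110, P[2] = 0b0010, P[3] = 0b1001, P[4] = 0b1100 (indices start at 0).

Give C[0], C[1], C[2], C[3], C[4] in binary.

C[0] = 0b0011, C[1] = 0b1101, C[2] = 0b0111, C[3] = 0b0110, C[4] = 0b0010

CBC encryption: C_i = E(K, P_i ⊕ C_{i−1}), with C_{−1} = IV.
C[0]: P[0] ⊕ 0b0101 = 0b1011; E(K, 0b1011) = 0b0011.
C[1]: P[1] ⊕ 0b0011 = 0b0101; E(K, 0b0101) = 0b1101.
C[2]: P[2] ⊕ 0b1101 = 0b1111; E(K, 0b1111) = 0b0111.
C[3]: P[3] ⊕ 0b0111 = 0b1110; E(K, 0b1110) = 0b0110.
C[4]: P[4] ⊕ 0b0110 = 0b1010; E(K, 0b1010) = 0b0010.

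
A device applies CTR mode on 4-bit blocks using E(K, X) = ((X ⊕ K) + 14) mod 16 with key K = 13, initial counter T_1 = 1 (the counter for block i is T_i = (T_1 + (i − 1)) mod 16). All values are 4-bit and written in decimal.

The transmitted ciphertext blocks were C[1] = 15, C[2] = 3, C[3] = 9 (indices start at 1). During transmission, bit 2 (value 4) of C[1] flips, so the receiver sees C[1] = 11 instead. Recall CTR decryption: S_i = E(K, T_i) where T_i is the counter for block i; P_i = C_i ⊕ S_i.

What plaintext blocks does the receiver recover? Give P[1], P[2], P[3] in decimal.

P[1] = 1, P[2] = 14, P[3] = 5

Only C[1] changed, to 11. In CTR, a change in C_i flips the same bit in P_i only; the keystream is unaffected. Decrypting the received ciphertext:
P[1]: T = 1, S = E(K, T) = 10; 11 ⊕ 10 = 1.
P[2]: T = 2, S = E(K, T) = 13; 3 ⊕ 13 = 14.
P[3]: T = 3, S = E(K, T) = 12; 9 ⊕ 12 = 5.
Blocks that differ from the original plaintext: P[1].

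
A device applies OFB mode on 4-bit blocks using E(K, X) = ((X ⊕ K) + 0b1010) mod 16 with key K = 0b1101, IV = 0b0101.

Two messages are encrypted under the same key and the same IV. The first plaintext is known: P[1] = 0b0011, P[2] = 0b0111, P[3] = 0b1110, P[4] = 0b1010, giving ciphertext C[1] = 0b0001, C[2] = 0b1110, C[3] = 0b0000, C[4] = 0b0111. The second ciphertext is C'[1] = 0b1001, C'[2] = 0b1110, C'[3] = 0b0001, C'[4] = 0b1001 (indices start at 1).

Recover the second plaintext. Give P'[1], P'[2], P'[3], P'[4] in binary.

P'[1] = 0b1011, P'[2] = 0b0111, P'[3] = 0b1111, P'[4] = 0b0100

In OFB with a reused IV, both messages share the same keystream S_i, so C_i ⊕ C'_i = P_i ⊕ P'_i and thus P'_i = P_i ⊕ C_i ⊕ C'_i.
P'[1]: 0b0011 ⊕ 0b0001 ⊕ 0b1001 = 0b1011.
P'[2]: 0b0111 ⊕ 0b1110 ⊕ 0b1110 = 0b0111.
P'[3]: 0b1110 ⊕ 0b0000 ⊕ 0b0001 = 0b1111.
P'[4]: 0b1010 ⊕ 0b0111 ⊕ 0b1001 = 0b0100.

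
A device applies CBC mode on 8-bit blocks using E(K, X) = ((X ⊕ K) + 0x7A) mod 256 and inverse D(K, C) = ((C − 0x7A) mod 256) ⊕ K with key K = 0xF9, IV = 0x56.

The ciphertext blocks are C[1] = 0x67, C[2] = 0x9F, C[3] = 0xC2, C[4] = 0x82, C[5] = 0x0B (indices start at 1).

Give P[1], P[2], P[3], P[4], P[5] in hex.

P[1] = 0x42, P[2] = 0xBB, P[3] = 0x2E, P[4] = 0x33, P[5] = 0xEA

CBC decryption: P_i = D(K, C_i) ⊕ C_{i−1}, with C_{0} = IV.
P[1]: D(K, 0x67) = 0x14; 0x14 ⊕ 0x56 = 0x42.
P[2]: D(K, 0x9F) = 0xDC; 0xDC ⊕ 0x67 = 0xBB.
P[3]: D(K, 0xC2) = 0xB1; 0xB1 ⊕ 0x9F = 0x2E.
P[4]: D(K, 0x82) = 0xF1; 0xF1 ⊕ 0xC2 = 0x33.
P[5]: D(K, 0x0B) = 0x68; 0x68 ⊕ 0x82 = 0xEA.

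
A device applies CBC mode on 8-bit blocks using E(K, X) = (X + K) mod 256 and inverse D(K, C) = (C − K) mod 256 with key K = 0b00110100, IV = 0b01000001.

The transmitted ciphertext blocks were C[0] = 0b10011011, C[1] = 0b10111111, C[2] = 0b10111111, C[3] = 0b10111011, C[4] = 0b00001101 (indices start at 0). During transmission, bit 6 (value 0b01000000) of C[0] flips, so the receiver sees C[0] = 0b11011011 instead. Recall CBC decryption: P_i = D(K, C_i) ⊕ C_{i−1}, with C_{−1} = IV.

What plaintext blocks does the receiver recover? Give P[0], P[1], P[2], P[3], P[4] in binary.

Only C[0] changed, to 0b11011011. In CBC, a change in C_i garbles P_i and flips the same bit in P_{i+1}. Decrypting the received ciphertext:
P[0]: D(K, 0b11011011) = 0b10100111; 0b10100111 ⊕ 0b01000001 = 0b11100110.
P[1]: D(K, 0b10111111) = 0b10001011; 0b10001011 ⊕ 0b11011011 = 0b01010000.
P[2]: D(K, 0b10111111) = 0b10001011; 0b10001011 ⊕ 0b10111111 = 0b00110100.
P[3]: D(K, 0b10111011) = 0b10000111; 0b10000111 ⊕ 0b10111111 = 0b00111000.
P[4]: D(K, 0b00001101) = 0b11011001; 0b11011001 ⊕ 0b10111011 = 0b01100010.
Blocks that differ from the original plaintext: P[0], P[1].

P[0] = 0b11100110, P[1] = 0b01010000, P[2] = 0b00110100, P[3] = 0b00111000, P[4] = 0b01100010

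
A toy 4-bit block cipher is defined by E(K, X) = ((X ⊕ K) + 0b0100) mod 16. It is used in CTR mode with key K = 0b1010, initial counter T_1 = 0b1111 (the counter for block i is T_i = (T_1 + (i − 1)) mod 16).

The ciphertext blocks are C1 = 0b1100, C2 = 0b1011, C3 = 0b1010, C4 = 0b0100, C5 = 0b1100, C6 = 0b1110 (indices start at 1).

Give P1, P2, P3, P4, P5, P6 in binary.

P1 = 0b0101, P2 = 0b0101, P3 = 0b0101, P4 = 0b1000, P5 = 0b0001, P6 = 0b1100

CTR decryption: S_i = E(K, T_i) where T_i is the counter for block i; P_i = C_i ⊕ S_i.
P1: T = 0b1111, S = E(K, T) = 0b1001; 0b1100 ⊕ 0b1001 = 0b0101.
P2: T = 0b0000, S = E(K, T) = 0b1110; 0b1011 ⊕ 0b1110 = 0b0101.
P3: T = 0b0001, S = E(K, T) = 0b1111; 0b1010 ⊕ 0b1111 = 0b0101.
P4: T = 0b0010, S = E(K, T) = 0b1100; 0b0100 ⊕ 0b1100 = 0b1000.
P5: T = 0b0011, S = E(K, T) = 0b1101; 0b1100 ⊕ 0b1101 = 0b0001.
P6: T = 0b0100, S = E(K, T) = 0b0010; 0b1110 ⊕ 0b0010 = 0b1100.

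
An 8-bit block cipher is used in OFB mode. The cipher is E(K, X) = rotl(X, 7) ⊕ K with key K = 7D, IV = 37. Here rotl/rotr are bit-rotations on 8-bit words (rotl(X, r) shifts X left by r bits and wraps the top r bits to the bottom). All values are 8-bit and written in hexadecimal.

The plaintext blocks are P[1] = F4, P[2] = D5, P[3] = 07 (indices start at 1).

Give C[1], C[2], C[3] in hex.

OFB encryption: S_i = E(K, S_{i−1}) with S_{0} = IV; C_i = P_i ⊕ S_i.
C[1]: S = E(K, 37) = E6; F4 ⊕ E6 = 12.
C[2]: S = E(K, E6) = 0E; D5 ⊕ 0E = DB.
C[3]: S = E(K, 0E) = 7A; 07 ⊕ 7A = 7D.

C[1] = 12, C[2] = DB, C[3] = 7D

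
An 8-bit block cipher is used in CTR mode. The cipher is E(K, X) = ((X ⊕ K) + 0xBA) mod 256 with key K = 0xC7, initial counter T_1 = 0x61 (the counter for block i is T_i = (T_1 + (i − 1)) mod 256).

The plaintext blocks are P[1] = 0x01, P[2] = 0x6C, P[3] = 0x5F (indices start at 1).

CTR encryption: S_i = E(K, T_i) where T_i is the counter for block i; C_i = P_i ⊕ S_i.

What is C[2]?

C[2] = 0x33

C[1]: T = 0x61, S = E(K, T) = 0x60; 0x01 ⊕ 0x60 = 0x61.
C[2]: T = 0x62, S = E(K, T) = 0x5F; 0x6C ⊕ 0x5F = 0x33.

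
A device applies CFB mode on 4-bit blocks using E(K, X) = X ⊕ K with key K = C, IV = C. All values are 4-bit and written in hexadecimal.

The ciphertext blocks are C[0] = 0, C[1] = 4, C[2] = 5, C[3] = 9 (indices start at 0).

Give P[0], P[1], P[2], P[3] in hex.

P[0] = 0, P[1] = 8, P[2] = D, P[3] = 0

CFB decryption: P_i = C_i ⊕ E(K, C_{i−1}), with C_{−1} = IV.
P[0]: E(K, C) = 0; 0 ⊕ 0 = 0.
P[1]: E(K, 0) = C; 4 ⊕ C = 8.
P[2]: E(K, 4) = 8; 5 ⊕ 8 = D.
P[3]: E(K, 5) = 9; 9 ⊕ 9 = 0.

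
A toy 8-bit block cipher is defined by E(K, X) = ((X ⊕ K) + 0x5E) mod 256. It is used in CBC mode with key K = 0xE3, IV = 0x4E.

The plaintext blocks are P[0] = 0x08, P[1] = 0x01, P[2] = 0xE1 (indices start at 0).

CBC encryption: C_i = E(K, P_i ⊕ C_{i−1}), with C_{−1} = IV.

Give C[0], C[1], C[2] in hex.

C[0]: P[0] ⊕ 0x4E = 0x46; E(K, 0x46) = 0x03.
C[1]: P[1] ⊕ 0x03 = 0x02; E(K, 0x02) = 0x3F.
C[2]: P[2] ⊕ 0x3F = 0xDE; E(K, 0xDE) = 0x9B.

C[0] = 0x03, C[1] = 0x3F, C[2] = 0x9B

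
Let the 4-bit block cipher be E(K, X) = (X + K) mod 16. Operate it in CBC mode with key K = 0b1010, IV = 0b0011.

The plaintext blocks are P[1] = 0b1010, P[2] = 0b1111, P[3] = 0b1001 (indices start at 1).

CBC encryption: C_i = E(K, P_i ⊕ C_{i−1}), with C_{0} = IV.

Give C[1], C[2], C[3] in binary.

C[1] = 0b0011, C[2] = 0b0110, C[3] = 0b1001

C[1]: P[1] ⊕ 0b0011 = 0b1001; E(K, 0b1001) = 0b0011.
C[2]: P[2] ⊕ 0b0011 = 0b1100; E(K, 0b1100) = 0b0110.
C[3]: P[3] ⊕ 0b0110 = 0b1111; E(K, 0b1111) = 0b1001.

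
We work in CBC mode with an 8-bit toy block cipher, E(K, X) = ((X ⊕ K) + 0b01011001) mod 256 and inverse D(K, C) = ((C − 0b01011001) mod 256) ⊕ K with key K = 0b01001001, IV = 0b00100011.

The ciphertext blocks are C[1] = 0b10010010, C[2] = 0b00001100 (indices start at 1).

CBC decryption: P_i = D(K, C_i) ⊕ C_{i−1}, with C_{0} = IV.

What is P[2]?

P[2] = 0b01101000

P[2]: D(K, 0b00001100) = 0b11111010; 0b11111010 ⊕ 0b10010010 = 0b01101000.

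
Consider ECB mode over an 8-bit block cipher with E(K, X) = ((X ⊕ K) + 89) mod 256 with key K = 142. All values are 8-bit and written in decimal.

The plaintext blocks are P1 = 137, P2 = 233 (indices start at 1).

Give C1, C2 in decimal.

ECB encryption: C_i = E(K, P_i).
C1: E(K, 137) = 96.
C2: E(K, 233) = 192.

C1 = 96, C2 = 192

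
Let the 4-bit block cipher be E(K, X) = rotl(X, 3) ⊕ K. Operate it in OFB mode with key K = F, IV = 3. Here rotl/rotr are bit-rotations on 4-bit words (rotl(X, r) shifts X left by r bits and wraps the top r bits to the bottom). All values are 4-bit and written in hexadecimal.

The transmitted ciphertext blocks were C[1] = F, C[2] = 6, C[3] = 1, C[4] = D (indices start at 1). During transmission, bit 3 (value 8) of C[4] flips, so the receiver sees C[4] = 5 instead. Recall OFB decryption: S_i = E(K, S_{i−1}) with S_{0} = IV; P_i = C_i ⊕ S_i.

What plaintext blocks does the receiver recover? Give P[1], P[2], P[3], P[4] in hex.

P[1] = 9, P[2] = A, P[3] = 8, P[4] = 6

Only C[4] changed, to 5. In OFB, a change in C_i flips the same bit in P_i only; the keystream is unaffected. Decrypting the received ciphertext:
P[1]: S = E(K, 3) = 6; F ⊕ 6 = 9.
P[2]: S = E(K, 6) = C; 6 ⊕ C = A.
P[3]: S = E(K, C) = 9; 1 ⊕ 9 = 8.
P[4]: S = E(K, 9) = 3; 5 ⊕ 3 = 6.
Blocks that differ from the original plaintext: P[4].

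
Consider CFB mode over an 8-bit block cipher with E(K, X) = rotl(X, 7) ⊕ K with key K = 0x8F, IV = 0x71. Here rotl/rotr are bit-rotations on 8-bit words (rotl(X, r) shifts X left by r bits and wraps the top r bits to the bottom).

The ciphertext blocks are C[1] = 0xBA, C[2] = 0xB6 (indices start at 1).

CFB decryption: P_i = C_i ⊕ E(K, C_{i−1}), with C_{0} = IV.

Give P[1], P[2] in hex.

P[1]: E(K, 0x71) = 0x37; 0xBA ⊕ 0x37 = 0x8D.
P[2]: E(K, 0xBA) = 0xD2; 0xB6 ⊕ 0xD2 = 0x64.

P[1] = 0x8D, P[2] = 0x64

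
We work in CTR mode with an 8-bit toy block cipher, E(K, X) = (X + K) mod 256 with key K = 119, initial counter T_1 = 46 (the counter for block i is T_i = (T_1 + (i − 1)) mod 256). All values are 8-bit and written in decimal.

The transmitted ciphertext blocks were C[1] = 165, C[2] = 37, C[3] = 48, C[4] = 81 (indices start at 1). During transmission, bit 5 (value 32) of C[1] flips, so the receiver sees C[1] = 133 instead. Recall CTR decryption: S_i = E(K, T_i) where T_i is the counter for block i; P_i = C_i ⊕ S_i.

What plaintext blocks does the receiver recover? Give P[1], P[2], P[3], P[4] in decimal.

P[1] = 32, P[2] = 131, P[3] = 151, P[4] = 249

Only C[1] changed, to 133. In CTR, a change in C_i flips the same bit in P_i only; the keystream is unaffected. Decrypting the received ciphertext:
P[1]: T = 46, S = E(K, T) = 165; 133 ⊕ 165 = 32.
P[2]: T = 47, S = E(K, T) = 166; 37 ⊕ 166 = 131.
P[3]: T = 48, S = E(K, T) = 167; 48 ⊕ 167 = 151.
P[4]: T = 49, S = E(K, T) = 168; 81 ⊕ 168 = 249.
Blocks that differ from the original plaintext: P[1].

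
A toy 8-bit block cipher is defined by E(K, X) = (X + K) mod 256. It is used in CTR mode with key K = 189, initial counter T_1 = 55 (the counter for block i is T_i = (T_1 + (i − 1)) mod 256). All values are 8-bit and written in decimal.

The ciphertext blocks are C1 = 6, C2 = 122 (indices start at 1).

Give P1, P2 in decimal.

CTR decryption: S_i = E(K, T_i) where T_i is the counter for block i; P_i = C_i ⊕ S_i.
P1: T = 55, S = E(K, T) = 244; 6 ⊕ 244 = 242.
P2: T = 56, S = E(K, T) = 245; 122 ⊕ 245 = 143.

P1 = 242, P2 = 143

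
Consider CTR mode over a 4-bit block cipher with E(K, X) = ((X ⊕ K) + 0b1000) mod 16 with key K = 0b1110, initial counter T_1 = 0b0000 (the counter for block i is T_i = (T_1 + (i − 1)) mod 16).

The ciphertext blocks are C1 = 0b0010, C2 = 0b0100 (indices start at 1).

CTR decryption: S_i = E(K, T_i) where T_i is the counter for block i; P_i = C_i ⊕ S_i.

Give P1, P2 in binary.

P1 = 0b0100, P2 = 0b0011

P1: T = 0b0000, S = E(K, T) = 0b0110; 0b0010 ⊕ 0b0110 = 0b0100.
P2: T = 0b0001, S = E(K, T) = 0b0111; 0b0100 ⊕ 0b0111 = 0b0011.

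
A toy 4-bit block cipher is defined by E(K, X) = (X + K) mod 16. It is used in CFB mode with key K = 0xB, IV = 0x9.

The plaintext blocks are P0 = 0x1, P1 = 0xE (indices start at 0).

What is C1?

C1 = 0xE

CFB encryption: C_i = P_i ⊕ E(K, C_{i−1}), with C_{−1} = IV.
C0: E(K, 0x9) = 0x4; 0x1 ⊕ 0x4 = 0x5.
C1: E(K, 0x5) = 0x0; 0xE ⊕ 0x0 = 0xE.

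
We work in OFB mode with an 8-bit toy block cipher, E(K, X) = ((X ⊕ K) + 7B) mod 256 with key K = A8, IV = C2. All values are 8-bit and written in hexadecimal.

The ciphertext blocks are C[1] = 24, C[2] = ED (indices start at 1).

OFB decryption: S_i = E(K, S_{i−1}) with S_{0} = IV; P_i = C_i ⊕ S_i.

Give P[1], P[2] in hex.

P[1] = C1, P[2] = 25

P[1]: S = E(K, C2) = E5; 24 ⊕ E5 = C1.
P[2]: S = E(K, E5) = C8; ED ⊕ C8 = 25.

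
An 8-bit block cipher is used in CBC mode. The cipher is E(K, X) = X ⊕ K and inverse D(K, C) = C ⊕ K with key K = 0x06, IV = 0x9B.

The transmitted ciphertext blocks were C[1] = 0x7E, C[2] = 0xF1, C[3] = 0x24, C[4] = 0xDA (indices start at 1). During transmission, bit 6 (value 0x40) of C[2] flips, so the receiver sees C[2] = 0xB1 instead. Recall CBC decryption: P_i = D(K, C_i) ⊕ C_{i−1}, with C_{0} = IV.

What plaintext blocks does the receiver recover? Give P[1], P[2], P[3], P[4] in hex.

P[1] = 0xE3, P[2] = 0xC9, P[3] = 0x93, P[4] = 0xF8

Only C[2] changed, to 0xB1. In CBC, a change in C_i garbles P_i and flips the same bit in P_{i+1}. Decrypting the received ciphertext:
P[1]: D(K, 0x7E) = 0x78; 0x78 ⊕ 0x9B = 0xE3.
P[2]: D(K, 0xB1) = 0xB7; 0xB7 ⊕ 0x7E = 0xC9.
P[3]: D(K, 0x24) = 0x22; 0x22 ⊕ 0xB1 = 0x93.
P[4]: D(K, 0xDA) = 0xDC; 0xDC ⊕ 0x24 = 0xF8.
Blocks that differ from the original plaintext: P[2], P[3].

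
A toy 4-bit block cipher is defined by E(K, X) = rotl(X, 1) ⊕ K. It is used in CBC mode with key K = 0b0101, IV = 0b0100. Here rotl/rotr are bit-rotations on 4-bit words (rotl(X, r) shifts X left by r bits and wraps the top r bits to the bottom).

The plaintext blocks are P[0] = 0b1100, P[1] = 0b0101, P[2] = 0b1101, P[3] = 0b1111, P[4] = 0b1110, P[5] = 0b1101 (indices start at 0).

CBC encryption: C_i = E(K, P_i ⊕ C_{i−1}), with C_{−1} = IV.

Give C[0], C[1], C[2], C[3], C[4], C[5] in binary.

C[0]: P[0] ⊕ 0b0100 = 0b1000; E(K, 0b1000) = 0b0100.
C[1]: P[1] ⊕ 0b0100 = 0b0001; E(K, 0b0001) = 0b0111.
C[2]: P[2] ⊕ 0b0111 = 0b1010; E(K, 0b1010) = 0b0000.
C[3]: P[3] ⊕ 0b0000 = 0b1111; E(K, 0b1111) = 0b1010.
C[4]: P[4] ⊕ 0b1010 = 0b0100; E(K, 0b0100) = 0b1101.
C[5]: P[5] ⊕ 0b1101 = 0b0000; E(K, 0b0000) = 0b0101.

C[0] = 0b0100, C[1] = 0b0111, C[2] = 0b0000, C[3] = 0b1010, C[4] = 0b1101, C[5] = 0b0101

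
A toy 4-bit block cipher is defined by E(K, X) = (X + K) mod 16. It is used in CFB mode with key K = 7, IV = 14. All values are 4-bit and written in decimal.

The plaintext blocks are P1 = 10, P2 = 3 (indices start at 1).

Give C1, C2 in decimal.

CFB encryption: C_i = P_i ⊕ E(K, C_{i−1}), with C_{0} = IV.
C1: E(K, 14) = 5; 10 ⊕ 5 = 15.
C2: E(K, 15) = 6; 3 ⊕ 6 = 5.

C1 = 15, C2 = 5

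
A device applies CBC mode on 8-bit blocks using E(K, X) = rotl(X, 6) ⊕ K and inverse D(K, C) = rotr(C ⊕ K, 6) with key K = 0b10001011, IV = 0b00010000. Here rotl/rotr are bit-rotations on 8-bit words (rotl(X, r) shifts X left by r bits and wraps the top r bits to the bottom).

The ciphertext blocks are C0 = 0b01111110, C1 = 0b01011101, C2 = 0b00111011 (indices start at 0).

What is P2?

CBC decryption: P_i = D(K, C_i) ⊕ C_{i−1}, with C_{−1} = IV.
P2: D(K, 0b00111011) = 0b11000010; 0b11000010 ⊕ 0b01011101 = 0b10011111.

P2 = 0b10011111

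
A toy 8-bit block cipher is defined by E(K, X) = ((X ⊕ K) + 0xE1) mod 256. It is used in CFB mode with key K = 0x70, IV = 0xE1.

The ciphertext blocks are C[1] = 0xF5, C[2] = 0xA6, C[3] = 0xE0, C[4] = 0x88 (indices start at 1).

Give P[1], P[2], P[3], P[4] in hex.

P[1] = 0x87, P[2] = 0xC0, P[3] = 0x57, P[4] = 0xF9

CFB decryption: P_i = C_i ⊕ E(K, C_{i−1}), with C_{0} = IV.
P[1]: E(K, 0xE1) = 0x72; 0xF5 ⊕ 0x72 = 0x87.
P[2]: E(K, 0xF5) = 0x66; 0xA6 ⊕ 0x66 = 0xC0.
P[3]: E(K, 0xA6) = 0xB7; 0xE0 ⊕ 0xB7 = 0x57.
P[4]: E(K, 0xE0) = 0x71; 0x88 ⊕ 0x71 = 0xF9.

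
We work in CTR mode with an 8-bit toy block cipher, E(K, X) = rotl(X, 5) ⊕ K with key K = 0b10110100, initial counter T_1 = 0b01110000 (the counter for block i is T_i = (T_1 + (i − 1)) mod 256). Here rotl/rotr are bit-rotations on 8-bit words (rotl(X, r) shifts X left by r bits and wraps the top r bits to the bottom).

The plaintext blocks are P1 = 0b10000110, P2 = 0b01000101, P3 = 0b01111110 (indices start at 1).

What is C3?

CTR encryption: S_i = E(K, T_i) where T_i is the counter for block i; C_i = P_i ⊕ S_i.
C1: T = 0b01110000, S = E(K, T) = 0b10111010; 0b10000110 ⊕ 0b10111010 = 0b00111100.
C2: T = 0b01110001, S = E(K, T) = 0b10011010; 0b01000101 ⊕ 0b10011010 = 0b11011111.
C3: T = 0b01110010, S = E(K, T) = 0b11111010; 0b01111110 ⊕ 0b11111010 = 0b10000100.

C3 = 0b10000100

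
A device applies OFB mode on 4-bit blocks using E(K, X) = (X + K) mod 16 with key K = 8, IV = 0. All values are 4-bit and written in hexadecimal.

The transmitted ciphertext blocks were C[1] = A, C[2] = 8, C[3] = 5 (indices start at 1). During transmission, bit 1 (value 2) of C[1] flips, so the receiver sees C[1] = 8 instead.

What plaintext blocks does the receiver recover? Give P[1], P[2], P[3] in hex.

OFB decryption: S_i = E(K, S_{i−1}) with S_{0} = IV; P_i = C_i ⊕ S_i.
Only C[1] changed, to 8. In OFB, a change in C_i flips the same bit in P_i only; the keystream is unaffected. Decrypting the received ciphertext:
P[1]: S = E(K, 0) = 8; 8 ⊕ 8 = 0.
P[2]: S = E(K, 8) = 0; 8 ⊕ 0 = 8.
P[3]: S = E(K, 0) = 8; 5 ⊕ 8 = D.
Blocks that differ from the original plaintext: P[1].

P[1] = 0, P[2] = 8, P[3] = D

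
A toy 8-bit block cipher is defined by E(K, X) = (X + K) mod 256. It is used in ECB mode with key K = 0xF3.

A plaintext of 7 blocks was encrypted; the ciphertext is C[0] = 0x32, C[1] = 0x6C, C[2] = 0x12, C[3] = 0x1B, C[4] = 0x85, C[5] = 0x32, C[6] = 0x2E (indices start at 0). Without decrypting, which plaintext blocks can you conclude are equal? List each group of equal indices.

P[0] = P[5]

ECB encrypts each block independently with the same key, so equal ciphertext blocks imply equal plaintext blocks.
C[0] = C[5] = 0x32, so P[0] = P[5].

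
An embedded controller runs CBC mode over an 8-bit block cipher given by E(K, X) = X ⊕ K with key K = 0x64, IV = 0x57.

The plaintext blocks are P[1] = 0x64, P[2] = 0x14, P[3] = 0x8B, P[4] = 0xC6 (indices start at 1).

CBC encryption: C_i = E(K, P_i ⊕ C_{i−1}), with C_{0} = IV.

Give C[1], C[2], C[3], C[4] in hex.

C[1] = 0x57, C[2] = 0x27, C[3] = 0xC8, C[4] = 0x6A

C[1]: P[1] ⊕ 0x57 = 0x33; E(K, 0x33) = 0x57.
C[2]: P[2] ⊕ 0x57 = 0x43; E(K, 0x43) = 0x27.
C[3]: P[3] ⊕ 0x27 = 0xAC; E(K, 0xAC) = 0xC8.
C[4]: P[4] ⊕ 0xC8 = 0x0E; E(K, 0x0E) = 0x6A.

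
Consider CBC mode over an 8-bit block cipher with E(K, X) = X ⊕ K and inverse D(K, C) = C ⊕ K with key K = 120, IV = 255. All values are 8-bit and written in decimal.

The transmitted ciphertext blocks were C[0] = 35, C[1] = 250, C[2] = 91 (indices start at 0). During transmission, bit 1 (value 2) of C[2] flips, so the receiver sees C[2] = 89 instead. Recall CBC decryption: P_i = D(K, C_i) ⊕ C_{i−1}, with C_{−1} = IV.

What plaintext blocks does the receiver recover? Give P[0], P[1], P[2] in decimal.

P[0] = 164, P[1] = 161, P[2] = 219

Only C[2] changed, to 89. In CBC, a change in C_i garbles P_i and flips the same bit in P_{i+1}. Decrypting the received ciphertext:
P[0]: D(K, 35) = 91; 91 ⊕ 255 = 164.
P[1]: D(K, 250) = 130; 130 ⊕ 35 = 161.
P[2]: D(K, 89) = 33; 33 ⊕ 250 = 219.
Blocks that differ from the original plaintext: P[2].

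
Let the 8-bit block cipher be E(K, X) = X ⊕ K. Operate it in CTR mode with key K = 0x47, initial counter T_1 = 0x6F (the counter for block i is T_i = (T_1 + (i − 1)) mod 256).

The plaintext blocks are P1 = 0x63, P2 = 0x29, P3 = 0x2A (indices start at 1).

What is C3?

CTR encryption: S_i = E(K, T_i) where T_i is the counter for block i; C_i = P_i ⊕ S_i.
C1: T = 0x6F, S = E(K, T) = 0x28; 0x63 ⊕ 0x28 = 0x4B.
C2: T = 0x70, S = E(K, T) = 0x37; 0x29 ⊕ 0x37 = 0x1E.
C3: T = 0x71, S = E(K, T) = 0x36; 0x2A ⊕ 0x36 = 0x1C.

C3 = 0x1C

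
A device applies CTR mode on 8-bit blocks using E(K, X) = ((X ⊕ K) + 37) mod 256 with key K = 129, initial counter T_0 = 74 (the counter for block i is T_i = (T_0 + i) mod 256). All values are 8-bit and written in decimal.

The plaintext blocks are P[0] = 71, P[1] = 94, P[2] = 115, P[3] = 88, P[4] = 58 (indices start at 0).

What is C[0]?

C[0] = 183

CTR encryption: S_i = E(K, T_i) where T_i is the counter for block i; C_i = P_i ⊕ S_i.
C[0]: T = 74, S = E(K, T) = 240; 71 ⊕ 240 = 183.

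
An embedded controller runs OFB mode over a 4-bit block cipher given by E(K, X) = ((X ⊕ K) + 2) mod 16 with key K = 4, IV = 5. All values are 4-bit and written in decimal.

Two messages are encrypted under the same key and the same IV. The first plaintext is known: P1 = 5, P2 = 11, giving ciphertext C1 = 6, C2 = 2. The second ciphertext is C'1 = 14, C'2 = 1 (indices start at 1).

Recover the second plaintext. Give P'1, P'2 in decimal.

In OFB with a reused IV, both messages share the same keystream S_i, so C_i ⊕ C'_i = P_i ⊕ P'_i and thus P'_i = P_i ⊕ C_i ⊕ C'_i.
P'1: 5 ⊕ 6 ⊕ 14 = 13.
P'2: 11 ⊕ 2 ⊕ 1 = 8.

P'1 = 13, P'2 = 8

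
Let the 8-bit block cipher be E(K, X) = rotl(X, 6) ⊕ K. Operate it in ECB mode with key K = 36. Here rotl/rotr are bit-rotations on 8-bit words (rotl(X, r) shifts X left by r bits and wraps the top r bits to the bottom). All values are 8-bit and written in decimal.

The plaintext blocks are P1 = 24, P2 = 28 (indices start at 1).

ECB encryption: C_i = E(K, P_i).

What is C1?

C1: E(K, 24) = 34.

C1 = 34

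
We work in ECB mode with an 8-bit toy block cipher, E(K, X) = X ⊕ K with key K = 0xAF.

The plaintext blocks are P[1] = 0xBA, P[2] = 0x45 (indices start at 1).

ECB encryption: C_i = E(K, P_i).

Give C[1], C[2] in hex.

C[1]: E(K, 0xBA) = 0x15.
C[2]: E(K, 0x45) = 0xEA.

C[1] = 0x15, C[2] = 0xEA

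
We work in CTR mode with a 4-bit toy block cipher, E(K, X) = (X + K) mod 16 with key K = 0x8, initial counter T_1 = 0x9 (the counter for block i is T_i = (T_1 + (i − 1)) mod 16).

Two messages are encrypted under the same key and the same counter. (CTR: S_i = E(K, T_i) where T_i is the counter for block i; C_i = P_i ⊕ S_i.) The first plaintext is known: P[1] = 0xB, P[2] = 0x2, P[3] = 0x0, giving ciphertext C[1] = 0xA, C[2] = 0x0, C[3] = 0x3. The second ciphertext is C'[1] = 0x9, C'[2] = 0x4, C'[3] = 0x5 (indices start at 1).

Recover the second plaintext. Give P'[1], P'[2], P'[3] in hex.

P'[1] = 0x8, P'[2] = 0x6, P'[3] = 0x6

In CTR with a reused counter, both messages share the same keystream S_i, so C_i ⊕ C'_i = P_i ⊕ P'_i and thus P'_i = P_i ⊕ C_i ⊕ C'_i.
P'[1]: 0xB ⊕ 0xA ⊕ 0x9 = 0x8.
P'[2]: 0x2 ⊕ 0x0 ⊕ 0x4 = 0x6.
P'[3]: 0x0 ⊕ 0x3 ⊕ 0x5 = 0x6.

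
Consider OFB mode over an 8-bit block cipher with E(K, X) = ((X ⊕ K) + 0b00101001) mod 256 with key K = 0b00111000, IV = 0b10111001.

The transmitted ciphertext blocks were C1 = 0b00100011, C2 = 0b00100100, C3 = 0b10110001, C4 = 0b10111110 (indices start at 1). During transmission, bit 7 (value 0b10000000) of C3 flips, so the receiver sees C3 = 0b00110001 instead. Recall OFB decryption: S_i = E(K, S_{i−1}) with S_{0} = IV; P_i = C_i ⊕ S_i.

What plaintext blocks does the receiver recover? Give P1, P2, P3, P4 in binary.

Only C3 changed, to 0b00110001. In OFB, a change in C_i flips the same bit in P_i only; the keystream is unaffected. Decrypting the received ciphertext:
P1: S = E(K, 0b10111001) = 0b10101010; 0b00100011 ⊕ 0b10101010 = 0b10001001.
P2: S = E(K, 0b10101010) = 0b10111011; 0b00100100 ⊕ 0b10111011 = 0b10011111.
P3: S = E(K, 0b10111011) = 0b10101100; 0b00110001 ⊕ 0b10101100 = 0b10011101.
P4: S = E(K, 0b10101100) = 0b10111101; 0b10111110 ⊕ 0b10111101 = 0b00000011.
Blocks that differ from the original plaintext: P3.

P1 = 0b10001001, P2 = 0b10011111, P3 = 0b10011101, P4 = 0b00000011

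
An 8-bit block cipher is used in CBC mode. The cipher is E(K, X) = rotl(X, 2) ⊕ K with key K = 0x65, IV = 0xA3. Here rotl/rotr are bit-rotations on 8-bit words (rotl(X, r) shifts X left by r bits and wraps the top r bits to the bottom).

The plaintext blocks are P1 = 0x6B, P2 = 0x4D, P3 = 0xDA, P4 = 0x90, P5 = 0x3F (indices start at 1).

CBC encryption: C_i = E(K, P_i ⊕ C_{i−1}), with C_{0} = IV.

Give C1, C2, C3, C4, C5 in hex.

C1: P1 ⊕ 0xA3 = 0xC8; E(K, 0xC8) = 0x46.
C2: P2 ⊕ 0x46 = 0x0B; E(K, 0x0B) = 0x49.
C3: P3 ⊕ 0x49 = 0x93; E(K, 0x93) = 0x2B.
C4: P4 ⊕ 0x2B = 0xBB; E(K, 0xBB) = 0x8B.
C5: P5 ⊕ 0x8B = 0xB4; E(K, 0xB4) = 0xB7.

C1 = 0x46, C2 = 0x49, C3 = 0x2B, C4 = 0x8B, C5 = 0xB7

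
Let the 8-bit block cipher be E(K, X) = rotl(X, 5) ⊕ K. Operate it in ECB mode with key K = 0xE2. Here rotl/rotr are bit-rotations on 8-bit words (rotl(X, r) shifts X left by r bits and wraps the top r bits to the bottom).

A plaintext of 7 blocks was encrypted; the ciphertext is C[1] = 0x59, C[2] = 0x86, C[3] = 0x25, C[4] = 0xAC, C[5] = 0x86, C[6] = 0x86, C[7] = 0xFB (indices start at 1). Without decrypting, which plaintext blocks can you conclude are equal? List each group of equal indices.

ECB encrypts each block independently with the same key, so equal ciphertext blocks imply equal plaintext blocks.
C[2] = C[5] = C[6] = 0x86, so P[2] = P[5] = P[6].

P[2] = P[5] = P[6]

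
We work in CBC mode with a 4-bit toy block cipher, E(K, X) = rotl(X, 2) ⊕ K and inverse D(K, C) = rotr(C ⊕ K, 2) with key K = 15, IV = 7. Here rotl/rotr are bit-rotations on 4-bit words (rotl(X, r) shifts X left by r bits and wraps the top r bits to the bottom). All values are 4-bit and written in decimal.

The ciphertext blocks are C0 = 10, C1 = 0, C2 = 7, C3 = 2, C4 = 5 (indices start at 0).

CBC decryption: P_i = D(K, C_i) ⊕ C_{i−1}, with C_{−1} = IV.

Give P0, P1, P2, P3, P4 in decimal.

P0: D(K, 10) = 5; 5 ⊕ 7 = 2.
P1: D(K, 0) = 15; 15 ⊕ 10 = 5.
P2: D(K, 7) = 2; 2 ⊕ 0 = 2.
P3: D(K, 2) = 7; 7 ⊕ 7 = 0.
P4: D(K, 5) = 10; 10 ⊕ 2 = 8.

P0 = 2, P1 = 5, P2 = 2, P3 = 0, P4 = 8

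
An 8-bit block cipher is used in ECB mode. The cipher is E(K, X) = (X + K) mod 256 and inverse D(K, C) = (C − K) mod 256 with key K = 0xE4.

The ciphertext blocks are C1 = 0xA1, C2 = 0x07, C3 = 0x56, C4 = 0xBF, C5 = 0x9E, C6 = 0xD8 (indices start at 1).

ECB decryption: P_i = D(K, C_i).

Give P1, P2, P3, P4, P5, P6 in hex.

P1: D(K, 0xA1) = 0xBD.
P2: D(K, 0x07) = 0x23.
P3: D(K, 0x56) = 0x72.
P4: D(K, 0xBF) = 0xDB.
P5: D(K, 0x9E) = 0xBA.
P6: D(K, 0xD8) = 0xF4.

P1 = 0xBD, P2 = 0x23, P3 = 0x72, P4 = 0xDB, P5 = 0xBA, P6 = 0xF4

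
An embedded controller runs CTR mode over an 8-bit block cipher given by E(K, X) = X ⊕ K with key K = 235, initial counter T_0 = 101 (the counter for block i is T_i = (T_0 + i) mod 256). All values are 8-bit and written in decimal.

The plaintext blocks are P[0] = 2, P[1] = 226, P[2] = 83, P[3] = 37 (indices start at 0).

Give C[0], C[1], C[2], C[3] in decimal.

C[0] = 140, C[1] = 111, C[2] = 223, C[3] = 166

CTR encryption: S_i = E(K, T_i) where T_i is the counter for block i; C_i = P_i ⊕ S_i.
C[0]: T = 101, S = E(K, T) = 142; 2 ⊕ 142 = 140.
C[1]: T = 102, S = E(K, T) = 141; 226 ⊕ 141 = 111.
C[2]: T = 103, S = E(K, T) = 140; 83 ⊕ 140 = 223.
C[3]: T = 104, S = E(K, T) = 131; 37 ⊕ 131 = 166.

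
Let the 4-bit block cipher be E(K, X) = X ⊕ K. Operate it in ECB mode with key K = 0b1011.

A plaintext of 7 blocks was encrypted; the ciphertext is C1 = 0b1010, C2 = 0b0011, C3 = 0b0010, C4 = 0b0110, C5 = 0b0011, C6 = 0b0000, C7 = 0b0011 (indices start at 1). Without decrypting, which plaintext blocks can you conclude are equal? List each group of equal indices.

ECB encrypts each block independently with the same key, so equal ciphertext blocks imply equal plaintext blocks.
C2 = C5 = C7 = 0b0011, so P2 = P5 = P7.

P2 = P5 = P7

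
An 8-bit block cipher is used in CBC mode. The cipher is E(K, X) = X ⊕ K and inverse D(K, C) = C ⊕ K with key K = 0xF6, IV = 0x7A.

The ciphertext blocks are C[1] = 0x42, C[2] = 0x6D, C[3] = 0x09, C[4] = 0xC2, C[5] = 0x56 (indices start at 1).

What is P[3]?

P[3] = 0x92

CBC decryption: P_i = D(K, C_i) ⊕ C_{i−1}, with C_{0} = IV.
P[3]: D(K, 0x09) = 0xFF; 0xFF ⊕ 0x6D = 0x92.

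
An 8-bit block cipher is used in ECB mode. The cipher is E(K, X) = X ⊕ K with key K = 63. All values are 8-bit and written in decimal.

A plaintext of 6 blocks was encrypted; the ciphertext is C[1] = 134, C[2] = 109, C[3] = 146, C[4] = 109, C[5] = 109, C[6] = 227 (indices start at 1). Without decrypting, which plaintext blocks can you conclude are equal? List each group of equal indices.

P[2] = P[4] = P[5]

ECB encrypts each block independently with the same key, so equal ciphertext blocks imply equal plaintext blocks.
C[2] = C[4] = C[5] = 109, so P[2] = P[4] = P[5].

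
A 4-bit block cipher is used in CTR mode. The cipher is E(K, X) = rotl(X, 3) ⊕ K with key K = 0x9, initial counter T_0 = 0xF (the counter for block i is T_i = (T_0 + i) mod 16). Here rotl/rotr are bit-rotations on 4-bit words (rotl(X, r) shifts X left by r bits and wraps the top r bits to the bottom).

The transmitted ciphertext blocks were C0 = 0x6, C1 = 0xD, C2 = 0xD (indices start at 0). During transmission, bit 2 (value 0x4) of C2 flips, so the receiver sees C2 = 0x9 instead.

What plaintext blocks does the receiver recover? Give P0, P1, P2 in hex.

P0 = 0x0, P1 = 0x4, P2 = 0x8

CTR decryption: S_i = E(K, T_i) where T_i is the counter for block i; P_i = C_i ⊕ S_i.
Only C2 changed, to 0x9. In CTR, a change in C_i flips the same bit in P_i only; the keystream is unaffected. Decrypting the received ciphertext:
P0: T = 0xF, S = E(K, T) = 0x6; 0x6 ⊕ 0x6 = 0x0.
P1: T = 0x0, S = E(K, T) = 0x9; 0xD ⊕ 0x9 = 0x4.
P2: T = 0x1, S = E(K, T) = 0x1; 0x9 ⊕ 0x1 = 0x8.
Blocks that differ from the original plaintext: P2.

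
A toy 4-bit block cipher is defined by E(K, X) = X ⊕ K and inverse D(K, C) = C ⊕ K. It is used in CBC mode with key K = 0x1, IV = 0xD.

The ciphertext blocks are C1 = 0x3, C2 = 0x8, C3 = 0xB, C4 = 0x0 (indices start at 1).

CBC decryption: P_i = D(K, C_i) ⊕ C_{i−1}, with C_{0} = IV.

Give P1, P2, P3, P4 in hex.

P1 = 0xF, P2 = 0xA, P3 = 0x2, P4 = 0xA

P1: D(K, 0x3) = 0x2; 0x2 ⊕ 0xD = 0xF.
P2: D(K, 0x8) = 0x9; 0x9 ⊕ 0x3 = 0xA.
P3: D(K, 0xB) = 0xA; 0xA ⊕ 0x8 = 0x2.
P4: D(K, 0x0) = 0x1; 0x1 ⊕ 0xB = 0xA.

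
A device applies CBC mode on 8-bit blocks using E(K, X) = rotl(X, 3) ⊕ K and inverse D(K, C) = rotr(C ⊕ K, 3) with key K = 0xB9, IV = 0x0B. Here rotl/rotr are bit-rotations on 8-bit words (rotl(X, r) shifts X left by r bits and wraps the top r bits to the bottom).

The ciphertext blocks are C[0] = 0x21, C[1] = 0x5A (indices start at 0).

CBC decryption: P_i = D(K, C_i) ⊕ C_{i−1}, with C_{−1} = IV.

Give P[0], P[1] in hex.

P[0]: D(K, 0x21) = 0x13; 0x13 ⊕ 0x0B = 0x18.
P[1]: D(K, 0x5A) = 0x7C; 0x7C ⊕ 0x21 = 0x5D.

P[0] = 0x18, P[1] = 0x5D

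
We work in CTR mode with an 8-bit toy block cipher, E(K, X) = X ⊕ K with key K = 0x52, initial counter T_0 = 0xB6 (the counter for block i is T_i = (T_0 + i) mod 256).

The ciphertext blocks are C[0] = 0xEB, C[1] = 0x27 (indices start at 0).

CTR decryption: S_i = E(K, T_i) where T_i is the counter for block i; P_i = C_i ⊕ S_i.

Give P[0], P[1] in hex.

P[0]: T = 0xB6, S = E(K, T) = 0xE4; 0xEB ⊕ 0xE4 = 0x0F.
P[1]: T = 0xB7, S = E(K, T) = 0xE5; 0x27 ⊕ 0xE5 = 0xC2.

P[0] = 0x0F, P[1] = 0xC2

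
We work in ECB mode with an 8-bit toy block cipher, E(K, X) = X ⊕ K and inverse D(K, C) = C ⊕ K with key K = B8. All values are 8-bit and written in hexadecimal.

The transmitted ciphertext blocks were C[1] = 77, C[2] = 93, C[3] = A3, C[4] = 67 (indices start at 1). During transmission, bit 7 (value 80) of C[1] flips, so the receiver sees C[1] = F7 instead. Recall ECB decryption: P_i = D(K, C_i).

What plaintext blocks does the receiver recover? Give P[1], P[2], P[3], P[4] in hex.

Only C[1] changed, to F7. In ECB, a change in C_i affects only P_i. Decrypting the received ciphertext:
P[1]: D(K, F7) = 4F.
P[2]: D(K, 93) = 2B.
P[3]: D(K, A3) = 1B.
P[4]: D(K, 67) = DF.
Blocks that differ from the original plaintext: P[1].

P[1] = 4F, P[2] = 2B, P[3] = 1B, P[4] = DF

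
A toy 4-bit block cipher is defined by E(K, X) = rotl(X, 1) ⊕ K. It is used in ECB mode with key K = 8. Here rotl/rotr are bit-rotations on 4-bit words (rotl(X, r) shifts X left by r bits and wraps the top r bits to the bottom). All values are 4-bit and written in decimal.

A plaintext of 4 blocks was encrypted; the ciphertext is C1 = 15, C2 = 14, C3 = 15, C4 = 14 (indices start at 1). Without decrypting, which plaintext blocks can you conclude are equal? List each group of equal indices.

P1 = P3; P2 = P4

ECB encrypts each block independently with the same key, so equal ciphertext blocks imply equal plaintext blocks.
C1 = C3 = 15, so P1 = P3.
C2 = C4 = 14, so P2 = P4.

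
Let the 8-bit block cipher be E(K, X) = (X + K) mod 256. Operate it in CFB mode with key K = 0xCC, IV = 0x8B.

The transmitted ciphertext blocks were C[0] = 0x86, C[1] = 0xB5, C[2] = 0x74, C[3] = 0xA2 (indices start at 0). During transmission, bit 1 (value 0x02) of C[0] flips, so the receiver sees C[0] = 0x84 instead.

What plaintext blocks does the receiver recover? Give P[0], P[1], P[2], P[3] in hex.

P[0] = 0xD3, P[1] = 0xE5, P[2] = 0xF5, P[3] = 0xE2

CFB decryption: P_i = C_i ⊕ E(K, C_{i−1}), with C_{−1} = IV.
Only C[0] changed, to 0x84. In CFB, a change in C_i flips the same bit in P_i and garbles P_{i+1}. Decrypting the received ciphertext:
P[0]: E(K, 0x8B) = 0x57; 0x84 ⊕ 0x57 = 0xD3.
P[1]: E(K, 0x84) = 0x50; 0xB5 ⊕ 0x50 = 0xE5.
P[2]: E(K, 0xB5) = 0x81; 0x74 ⊕ 0x81 = 0xF5.
P[3]: E(K, 0x74) = 0x40; 0xA2 ⊕ 0x40 = 0xE2.
Blocks that differ from the original plaintext: P[0], P[1].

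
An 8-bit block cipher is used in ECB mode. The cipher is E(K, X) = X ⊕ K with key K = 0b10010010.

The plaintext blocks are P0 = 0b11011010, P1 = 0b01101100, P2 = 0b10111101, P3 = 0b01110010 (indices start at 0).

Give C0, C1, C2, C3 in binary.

ECB encryption: C_i = E(K, P_i).
C0: E(K, 0b11011010) = 0b01001000.
C1: E(K, 0b01101100) = 0b11111110.
C2: E(K, 0b10111101) = 0b00101111.
C3: E(K, 0b01110010) = 0b11100000.

C0 = 0b01001000, C1 = 0b11111110, C2 = 0b00101111, C3 = 0b11100000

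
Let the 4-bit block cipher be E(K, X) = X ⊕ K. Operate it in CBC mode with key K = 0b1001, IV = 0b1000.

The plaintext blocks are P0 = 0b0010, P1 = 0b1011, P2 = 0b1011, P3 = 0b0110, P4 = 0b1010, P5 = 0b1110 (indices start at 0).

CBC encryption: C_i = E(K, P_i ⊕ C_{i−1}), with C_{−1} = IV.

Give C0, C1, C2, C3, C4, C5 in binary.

C0 = 0b0011, C1 = 0b0001, C2 = 0b0011, C3 = 0b1100, C4 = 0b1111, C5 = 0b1000

C0: P0 ⊕ 0b1000 = 0b1010; E(K, 0b1010) = 0b0011.
C1: P1 ⊕ 0b0011 = 0b1000; E(K, 0b1000) = 0b0001.
C2: P2 ⊕ 0b0001 = 0b1010; E(K, 0b1010) = 0b0011.
C3: P3 ⊕ 0b0011 = 0b0101; E(K, 0b0101) = 0b1100.
C4: P4 ⊕ 0b1100 = 0b0110; E(K, 0b0110) = 0b1111.
C5: P5 ⊕ 0b1111 = 0b0001; E(K, 0b0001) = 0b1000.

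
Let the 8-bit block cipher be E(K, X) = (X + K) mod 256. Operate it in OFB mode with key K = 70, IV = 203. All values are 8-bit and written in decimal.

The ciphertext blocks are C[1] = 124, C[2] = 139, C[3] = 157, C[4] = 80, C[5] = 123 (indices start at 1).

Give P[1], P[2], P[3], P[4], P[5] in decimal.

OFB decryption: S_i = E(K, S_{i−1}) with S_{0} = IV; P_i = C_i ⊕ S_i.
P[1]: S = E(K, 203) = 17; 124 ⊕ 17 = 109.
P[2]: S = E(K, 17) = 87; 139 ⊕ 87 = 220.
P[3]: S = E(K, 87) = 157; 157 ⊕ 157 = 0.
P[4]: S = E(K, 157) = 227; 80 ⊕ 227 = 179.
P[5]: S = E(K, 227) = 41; 123 ⊕ 41 = 82.

P[1] = 109, P[2] = 220, P[3] = 0, P[4] = 179, P[5] = 82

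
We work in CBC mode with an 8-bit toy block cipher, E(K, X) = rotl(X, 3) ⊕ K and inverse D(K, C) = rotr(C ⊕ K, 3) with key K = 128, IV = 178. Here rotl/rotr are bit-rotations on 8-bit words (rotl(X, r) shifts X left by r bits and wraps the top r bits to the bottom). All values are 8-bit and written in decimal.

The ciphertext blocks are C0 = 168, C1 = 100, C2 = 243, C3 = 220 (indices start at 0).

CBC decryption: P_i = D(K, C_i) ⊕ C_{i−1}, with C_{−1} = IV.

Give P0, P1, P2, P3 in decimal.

P0 = 183, P1 = 52, P2 = 10, P3 = 120

P0: D(K, 168) = 5; 5 ⊕ 178 = 183.
P1: D(K, 100) = 156; 156 ⊕ 168 = 52.
P2: D(K, 243) = 110; 110 ⊕ 100 = 10.
P3: D(K, 220) = 139; 139 ⊕ 243 = 120.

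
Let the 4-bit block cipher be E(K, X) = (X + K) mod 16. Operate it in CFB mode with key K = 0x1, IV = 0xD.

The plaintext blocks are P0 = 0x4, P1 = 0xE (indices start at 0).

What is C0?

C0 = 0xA

CFB encryption: C_i = P_i ⊕ E(K, C_{i−1}), with C_{−1} = IV.
C0: E(K, 0xD) = 0xE; 0x4 ⊕ 0xE = 0xA.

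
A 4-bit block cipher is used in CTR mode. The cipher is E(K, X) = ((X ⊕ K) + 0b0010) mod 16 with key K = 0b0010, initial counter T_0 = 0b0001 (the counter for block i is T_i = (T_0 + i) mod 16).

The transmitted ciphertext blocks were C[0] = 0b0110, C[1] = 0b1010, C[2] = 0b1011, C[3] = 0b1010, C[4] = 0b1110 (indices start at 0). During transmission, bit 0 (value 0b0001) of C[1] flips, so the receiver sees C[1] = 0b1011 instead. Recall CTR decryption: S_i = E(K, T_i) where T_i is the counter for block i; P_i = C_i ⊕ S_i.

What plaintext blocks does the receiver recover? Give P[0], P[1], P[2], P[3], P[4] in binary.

Only C[1] changed, to 0b1011. In CTR, a change in C_i flips the same bit in P_i only; the keystream is unaffected. Decrypting the received ciphertext:
P[0]: T = 0b0001, S = E(K, T) = 0b0101; 0b0110 ⊕ 0b0101 = 0b0011.
P[1]: T = 0b0010, S = E(K, T) = 0b0010; 0b1011 ⊕ 0b0010 = 0b1001.
P[2]: T = 0b0011, S = E(K, T) = 0b0011; 0b1011 ⊕ 0b0011 = 0b1000.
P[3]: T = 0b0100, S = E(K, T) = 0b1000; 0b1010 ⊕ 0b1000 = 0b0010.
P[4]: T = 0b0101, S = E(K, T) = 0b1001; 0b1110 ⊕ 0b1001 = 0b0111.
Blocks that differ from the original plaintext: P[1].

P[0] = 0b0011, P[1] = 0b1001, P[2] = 0b1000, P[3] = 0b0010, P[4] = 0b0111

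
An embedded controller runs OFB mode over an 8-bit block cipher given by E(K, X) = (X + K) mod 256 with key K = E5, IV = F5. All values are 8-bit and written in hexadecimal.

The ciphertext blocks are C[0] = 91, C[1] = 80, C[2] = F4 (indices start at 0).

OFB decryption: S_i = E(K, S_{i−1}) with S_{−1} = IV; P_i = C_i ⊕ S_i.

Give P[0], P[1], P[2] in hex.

P[0] = 4B, P[1] = 3F, P[2] = 50

P[0]: S = E(K, F5) = DA; 91 ⊕ DA = 4B.
P[1]: S = E(K, DA) = BF; 80 ⊕ BF = 3F.
P[2]: S = E(K, BF) = A4; F4 ⊕ A4 = 50.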